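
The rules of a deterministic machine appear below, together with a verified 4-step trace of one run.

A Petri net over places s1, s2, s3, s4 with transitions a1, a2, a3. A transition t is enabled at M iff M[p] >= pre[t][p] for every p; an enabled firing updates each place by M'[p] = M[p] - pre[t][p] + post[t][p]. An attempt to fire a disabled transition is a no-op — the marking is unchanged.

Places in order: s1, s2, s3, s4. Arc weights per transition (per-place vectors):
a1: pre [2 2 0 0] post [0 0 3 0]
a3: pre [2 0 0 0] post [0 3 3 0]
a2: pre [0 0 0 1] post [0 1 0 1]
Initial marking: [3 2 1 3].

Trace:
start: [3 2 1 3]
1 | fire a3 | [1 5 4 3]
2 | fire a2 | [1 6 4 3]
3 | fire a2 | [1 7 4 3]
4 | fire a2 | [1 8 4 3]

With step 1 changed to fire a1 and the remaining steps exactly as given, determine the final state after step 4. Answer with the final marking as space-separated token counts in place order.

1 3 4 3

(re-executing from step 1 with the substitution; state before step 1: [3 2 1 3])
1 | fire a1 | [1 0 4 3]
2 | fire a2 | [1 1 4 3]
3 | fire a2 | [1 2 4 3]
4 | fire a2 | [1 3 4 3]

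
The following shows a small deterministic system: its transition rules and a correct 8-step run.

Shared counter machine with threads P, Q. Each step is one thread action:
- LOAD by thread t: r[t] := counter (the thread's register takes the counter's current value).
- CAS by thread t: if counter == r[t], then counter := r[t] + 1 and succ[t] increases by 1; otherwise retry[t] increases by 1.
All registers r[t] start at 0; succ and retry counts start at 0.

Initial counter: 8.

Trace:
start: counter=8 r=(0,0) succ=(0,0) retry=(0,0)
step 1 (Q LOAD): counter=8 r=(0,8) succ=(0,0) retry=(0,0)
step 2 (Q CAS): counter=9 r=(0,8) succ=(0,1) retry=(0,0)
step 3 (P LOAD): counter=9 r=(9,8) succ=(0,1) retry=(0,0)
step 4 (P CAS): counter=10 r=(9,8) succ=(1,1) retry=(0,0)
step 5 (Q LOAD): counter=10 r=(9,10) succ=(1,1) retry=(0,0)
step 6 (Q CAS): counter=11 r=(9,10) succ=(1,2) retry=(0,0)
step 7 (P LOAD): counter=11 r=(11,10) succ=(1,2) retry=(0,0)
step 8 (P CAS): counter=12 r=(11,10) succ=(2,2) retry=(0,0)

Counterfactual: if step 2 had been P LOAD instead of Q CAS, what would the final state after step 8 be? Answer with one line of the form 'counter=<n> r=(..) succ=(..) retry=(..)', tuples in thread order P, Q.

counter=11 r=(10,9) succ=(2,1) retry=(0,0)

(re-executing from step 2 with the substitution; state before step 2: counter=8 r=(0,8) succ=(0,0) retry=(0,0))
step 2 (P LOAD): counter=8 r=(8,8) succ=(0,0) retry=(0,0)
step 3 (P LOAD): counter=8 r=(8,8) succ=(0,0) retry=(0,0)
step 4 (P CAS): counter=9 r=(8,8) succ=(1,0) retry=(0,0)
step 5 (Q LOAD): counter=9 r=(8,9) succ=(1,0) retry=(0,0)
step 6 (Q CAS): counter=10 r=(8,9) succ=(1,1) retry=(0,0)
step 7 (P LOAD): counter=10 r=(10,9) succ=(1,1) retry=(0,0)
step 8 (P CAS): counter=11 r=(10,9) succ=(2,1) retry=(0,0)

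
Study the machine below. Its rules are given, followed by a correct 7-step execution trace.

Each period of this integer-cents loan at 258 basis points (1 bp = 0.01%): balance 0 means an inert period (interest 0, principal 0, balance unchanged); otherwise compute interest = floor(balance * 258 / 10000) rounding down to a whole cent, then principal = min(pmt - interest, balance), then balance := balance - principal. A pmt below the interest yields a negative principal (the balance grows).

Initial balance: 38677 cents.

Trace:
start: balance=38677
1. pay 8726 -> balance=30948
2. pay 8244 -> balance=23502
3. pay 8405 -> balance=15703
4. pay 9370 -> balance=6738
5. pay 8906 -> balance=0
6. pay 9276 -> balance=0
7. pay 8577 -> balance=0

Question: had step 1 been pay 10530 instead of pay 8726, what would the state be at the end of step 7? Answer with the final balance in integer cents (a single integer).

0

(re-executing from step 1 with the substitution; state before step 1: balance=38677)
1. pay 10530 -> balance=29144
2. pay 8244 -> balance=21651
3. pay 8405 -> balance=13804
4. pay 9370 -> balance=4790
5. pay 8906 -> balance=0
6. pay 9276 -> balance=0
7. pay 8577 -> balance=0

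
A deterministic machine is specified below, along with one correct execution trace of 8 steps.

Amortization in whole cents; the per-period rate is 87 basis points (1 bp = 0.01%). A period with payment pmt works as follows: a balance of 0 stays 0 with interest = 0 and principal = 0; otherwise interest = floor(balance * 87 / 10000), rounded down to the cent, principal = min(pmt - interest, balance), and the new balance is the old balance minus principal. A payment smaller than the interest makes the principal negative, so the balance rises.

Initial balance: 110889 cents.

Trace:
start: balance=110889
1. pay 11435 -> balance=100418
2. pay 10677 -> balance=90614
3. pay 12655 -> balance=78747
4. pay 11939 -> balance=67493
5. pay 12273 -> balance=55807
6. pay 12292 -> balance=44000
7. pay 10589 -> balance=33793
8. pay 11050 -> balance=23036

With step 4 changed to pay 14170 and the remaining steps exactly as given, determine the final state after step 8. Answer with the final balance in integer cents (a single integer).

20727

(re-executing from step 4 with the substitution; state before step 4: balance=78747)
4. pay 14170 -> balance=65262
5. pay 12273 -> balance=53556
6. pay 12292 -> balance=41729
7. pay 10589 -> balance=31503
8. pay 11050 -> balance=20727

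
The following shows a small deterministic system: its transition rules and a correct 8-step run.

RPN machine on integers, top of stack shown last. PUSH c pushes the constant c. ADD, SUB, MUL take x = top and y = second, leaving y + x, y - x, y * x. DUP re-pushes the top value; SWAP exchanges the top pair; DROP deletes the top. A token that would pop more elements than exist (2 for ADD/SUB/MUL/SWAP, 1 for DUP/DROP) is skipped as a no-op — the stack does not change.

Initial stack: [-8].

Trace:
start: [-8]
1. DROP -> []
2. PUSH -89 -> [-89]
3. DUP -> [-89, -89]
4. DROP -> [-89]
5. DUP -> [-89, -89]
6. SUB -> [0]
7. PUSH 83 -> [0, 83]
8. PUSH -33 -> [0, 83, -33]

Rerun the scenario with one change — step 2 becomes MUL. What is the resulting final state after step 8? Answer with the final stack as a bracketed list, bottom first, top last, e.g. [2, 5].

(re-executing from step 2 with the substitution; state before step 2: [])
2. MUL -> []
3. DUP -> []
4. DROP -> []
5. DUP -> []
6. SUB -> []
7. PUSH 83 -> [83]
8. PUSH -33 -> [83, -33]

[83, -33]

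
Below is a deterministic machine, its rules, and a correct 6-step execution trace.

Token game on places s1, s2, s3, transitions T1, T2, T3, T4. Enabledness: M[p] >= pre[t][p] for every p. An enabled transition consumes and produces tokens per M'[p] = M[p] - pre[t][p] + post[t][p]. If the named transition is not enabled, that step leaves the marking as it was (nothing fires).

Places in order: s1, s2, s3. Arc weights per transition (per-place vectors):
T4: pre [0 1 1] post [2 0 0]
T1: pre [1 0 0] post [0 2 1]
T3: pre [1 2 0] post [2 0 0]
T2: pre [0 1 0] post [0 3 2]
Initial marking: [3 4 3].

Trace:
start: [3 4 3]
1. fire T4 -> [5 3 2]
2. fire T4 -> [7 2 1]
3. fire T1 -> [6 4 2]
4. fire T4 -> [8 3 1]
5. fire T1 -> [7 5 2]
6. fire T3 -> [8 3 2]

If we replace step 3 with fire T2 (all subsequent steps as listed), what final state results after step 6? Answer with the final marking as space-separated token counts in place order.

(re-executing from step 3 with the substitution; state before step 3: [7 2 1])
3. fire T2 -> [7 4 3]
4. fire T4 -> [9 3 2]
5. fire T1 -> [8 5 3]
6. fire T3 -> [9 3 3]

9 3 3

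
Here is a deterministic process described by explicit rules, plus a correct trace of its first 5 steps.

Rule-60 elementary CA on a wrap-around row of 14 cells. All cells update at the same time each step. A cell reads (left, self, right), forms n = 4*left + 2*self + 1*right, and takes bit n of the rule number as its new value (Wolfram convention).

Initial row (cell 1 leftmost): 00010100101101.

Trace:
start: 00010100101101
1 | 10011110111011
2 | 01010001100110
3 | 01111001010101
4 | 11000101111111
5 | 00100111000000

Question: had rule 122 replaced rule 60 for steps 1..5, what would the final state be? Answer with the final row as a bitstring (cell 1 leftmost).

11110011111001

(re-executing steps 1..5 under rule 122; state before step 1: 00010100101101)
1 | 10101011011110
2 | 01010111110011
3 | 10101100011111
4 | 11011110110000
5 | 11110011111001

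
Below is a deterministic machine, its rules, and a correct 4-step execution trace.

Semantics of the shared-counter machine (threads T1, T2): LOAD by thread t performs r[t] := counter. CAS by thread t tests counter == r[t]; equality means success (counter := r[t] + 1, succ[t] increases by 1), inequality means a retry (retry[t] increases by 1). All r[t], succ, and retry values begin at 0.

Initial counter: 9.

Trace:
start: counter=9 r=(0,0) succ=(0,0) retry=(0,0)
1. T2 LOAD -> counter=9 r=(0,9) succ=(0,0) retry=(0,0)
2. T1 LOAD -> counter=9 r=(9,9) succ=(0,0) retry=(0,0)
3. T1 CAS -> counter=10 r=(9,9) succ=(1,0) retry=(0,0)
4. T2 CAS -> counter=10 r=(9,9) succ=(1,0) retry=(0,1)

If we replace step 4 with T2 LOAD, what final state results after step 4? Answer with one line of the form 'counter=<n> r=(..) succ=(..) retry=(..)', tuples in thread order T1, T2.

(re-executing from step 4 with the substitution; state before step 4: counter=10 r=(9,9) succ=(1,0) retry=(0,0))
4. T2 LOAD -> counter=10 r=(9,10) succ=(1,0) retry=(0,0)

counter=10 r=(9,10) succ=(1,0) retry=(0,0)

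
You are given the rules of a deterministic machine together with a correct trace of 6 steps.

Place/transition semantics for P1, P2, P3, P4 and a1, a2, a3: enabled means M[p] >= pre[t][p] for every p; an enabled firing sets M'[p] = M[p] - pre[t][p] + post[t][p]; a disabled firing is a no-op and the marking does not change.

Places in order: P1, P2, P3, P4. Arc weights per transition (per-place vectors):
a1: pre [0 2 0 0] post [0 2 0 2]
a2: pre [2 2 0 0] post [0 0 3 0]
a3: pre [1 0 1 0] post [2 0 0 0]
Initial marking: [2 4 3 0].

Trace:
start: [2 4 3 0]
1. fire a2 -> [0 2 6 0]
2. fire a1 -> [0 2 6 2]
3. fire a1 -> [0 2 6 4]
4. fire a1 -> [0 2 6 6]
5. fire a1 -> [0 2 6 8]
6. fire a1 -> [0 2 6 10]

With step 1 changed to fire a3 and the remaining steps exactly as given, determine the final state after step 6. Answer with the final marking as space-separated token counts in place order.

3 4 2 10

(re-executing from step 1 with the substitution; state before step 1: [2 4 3 0])
1. fire a3 -> [3 4 2 0]
2. fire a1 -> [3 4 2 2]
3. fire a1 -> [3 4 2 4]
4. fire a1 -> [3 4 2 6]
5. fire a1 -> [3 4 2 8]
6. fire a1 -> [3 4 2 10]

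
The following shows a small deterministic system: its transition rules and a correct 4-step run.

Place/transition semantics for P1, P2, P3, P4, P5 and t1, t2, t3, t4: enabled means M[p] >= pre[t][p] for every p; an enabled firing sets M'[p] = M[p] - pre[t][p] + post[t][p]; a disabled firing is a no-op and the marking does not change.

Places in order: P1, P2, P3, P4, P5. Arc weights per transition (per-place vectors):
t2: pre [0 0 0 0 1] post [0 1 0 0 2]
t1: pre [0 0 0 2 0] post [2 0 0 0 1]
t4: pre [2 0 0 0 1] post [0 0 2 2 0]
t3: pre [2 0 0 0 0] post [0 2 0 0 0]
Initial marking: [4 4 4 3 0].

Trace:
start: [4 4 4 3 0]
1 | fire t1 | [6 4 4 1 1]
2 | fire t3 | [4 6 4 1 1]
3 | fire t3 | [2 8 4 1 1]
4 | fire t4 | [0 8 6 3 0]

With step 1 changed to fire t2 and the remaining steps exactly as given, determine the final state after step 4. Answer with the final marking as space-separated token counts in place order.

(re-executing from step 1 with the substitution; state before step 1: [4 4 4 3 0])
1 | fire t2 | [4 4 4 3 0]
2 | fire t3 | [2 6 4 3 0]
3 | fire t3 | [0 8 4 3 0]
4 | fire t4 | [0 8 4 3 0]

0 8 4 3 0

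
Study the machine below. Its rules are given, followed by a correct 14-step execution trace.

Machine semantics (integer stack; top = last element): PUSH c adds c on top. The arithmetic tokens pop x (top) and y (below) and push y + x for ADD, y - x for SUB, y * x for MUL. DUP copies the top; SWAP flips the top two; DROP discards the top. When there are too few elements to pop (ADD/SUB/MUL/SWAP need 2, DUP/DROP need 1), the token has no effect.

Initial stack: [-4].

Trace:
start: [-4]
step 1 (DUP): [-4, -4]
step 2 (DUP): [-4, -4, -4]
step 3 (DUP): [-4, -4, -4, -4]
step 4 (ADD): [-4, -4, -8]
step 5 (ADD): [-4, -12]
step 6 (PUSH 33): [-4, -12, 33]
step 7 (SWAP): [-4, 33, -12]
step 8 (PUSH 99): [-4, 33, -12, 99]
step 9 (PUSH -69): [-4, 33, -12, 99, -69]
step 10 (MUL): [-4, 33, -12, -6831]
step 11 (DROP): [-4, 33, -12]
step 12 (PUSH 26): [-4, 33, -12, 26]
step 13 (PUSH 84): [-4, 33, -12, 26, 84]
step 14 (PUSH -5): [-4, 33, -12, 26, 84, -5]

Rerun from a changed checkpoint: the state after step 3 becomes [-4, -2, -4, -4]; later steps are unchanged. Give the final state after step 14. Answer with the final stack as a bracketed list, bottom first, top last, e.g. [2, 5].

state after step 3 := [-4, -2, -4, -4]
step 4 (ADD): [-4, -2, -8]
step 5 (ADD): [-4, -10]
step 6 (PUSH 33): [-4, -10, 33]
step 7 (SWAP): [-4, 33, -10]
step 8 (PUSH 99): [-4, 33, -10, 99]
step 9 (PUSH -69): [-4, 33, -10, 99, -69]
step 10 (MUL): [-4, 33, -10, -6831]
step 11 (DROP): [-4, 33, -10]
step 12 (PUSH 26): [-4, 33, -10, 26]
step 13 (PUSH 84): [-4, 33, -10, 26, 84]
step 14 (PUSH -5): [-4, 33, -10, 26, 84, -5]

[-4, 33, -10, 26, 84, -5]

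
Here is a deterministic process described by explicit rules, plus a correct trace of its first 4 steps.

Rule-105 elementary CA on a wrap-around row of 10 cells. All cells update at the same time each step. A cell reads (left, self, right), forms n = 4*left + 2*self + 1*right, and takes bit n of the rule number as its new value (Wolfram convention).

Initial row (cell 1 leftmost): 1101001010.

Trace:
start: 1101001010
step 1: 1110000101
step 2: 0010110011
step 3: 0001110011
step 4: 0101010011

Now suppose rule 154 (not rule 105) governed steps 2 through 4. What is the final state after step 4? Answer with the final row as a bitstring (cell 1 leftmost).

0101100111

(re-executing steps 2..4 under rule 154; state before step 2: 1110000101)
step 2: 1101001001
step 3: 1000110111
step 4: 0101100111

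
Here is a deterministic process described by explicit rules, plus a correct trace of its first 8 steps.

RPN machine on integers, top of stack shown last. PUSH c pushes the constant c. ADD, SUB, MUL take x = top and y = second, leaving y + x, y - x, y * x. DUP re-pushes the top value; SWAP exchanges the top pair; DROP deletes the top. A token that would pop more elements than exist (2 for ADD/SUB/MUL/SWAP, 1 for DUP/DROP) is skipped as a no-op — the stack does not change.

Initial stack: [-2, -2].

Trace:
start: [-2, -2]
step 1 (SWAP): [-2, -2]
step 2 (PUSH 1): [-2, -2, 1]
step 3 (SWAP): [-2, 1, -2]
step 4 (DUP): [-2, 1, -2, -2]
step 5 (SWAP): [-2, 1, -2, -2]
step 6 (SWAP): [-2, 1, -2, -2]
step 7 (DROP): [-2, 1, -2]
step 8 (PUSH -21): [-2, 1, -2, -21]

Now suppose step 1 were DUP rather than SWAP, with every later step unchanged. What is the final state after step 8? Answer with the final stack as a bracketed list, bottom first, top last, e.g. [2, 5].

[-2, -2, 1, -2, -21]

(re-executing from step 1 with the substitution; state before step 1: [-2, -2])
step 1 (DUP): [-2, -2, -2]
step 2 (PUSH 1): [-2, -2, -2, 1]
step 3 (SWAP): [-2, -2, 1, -2]
step 4 (DUP): [-2, -2, 1, -2, -2]
step 5 (SWAP): [-2, -2, 1, -2, -2]
step 6 (SWAP): [-2, -2, 1, -2, -2]
step 7 (DROP): [-2, -2, 1, -2]
step 8 (PUSH -21): [-2, -2, 1, -2, -21]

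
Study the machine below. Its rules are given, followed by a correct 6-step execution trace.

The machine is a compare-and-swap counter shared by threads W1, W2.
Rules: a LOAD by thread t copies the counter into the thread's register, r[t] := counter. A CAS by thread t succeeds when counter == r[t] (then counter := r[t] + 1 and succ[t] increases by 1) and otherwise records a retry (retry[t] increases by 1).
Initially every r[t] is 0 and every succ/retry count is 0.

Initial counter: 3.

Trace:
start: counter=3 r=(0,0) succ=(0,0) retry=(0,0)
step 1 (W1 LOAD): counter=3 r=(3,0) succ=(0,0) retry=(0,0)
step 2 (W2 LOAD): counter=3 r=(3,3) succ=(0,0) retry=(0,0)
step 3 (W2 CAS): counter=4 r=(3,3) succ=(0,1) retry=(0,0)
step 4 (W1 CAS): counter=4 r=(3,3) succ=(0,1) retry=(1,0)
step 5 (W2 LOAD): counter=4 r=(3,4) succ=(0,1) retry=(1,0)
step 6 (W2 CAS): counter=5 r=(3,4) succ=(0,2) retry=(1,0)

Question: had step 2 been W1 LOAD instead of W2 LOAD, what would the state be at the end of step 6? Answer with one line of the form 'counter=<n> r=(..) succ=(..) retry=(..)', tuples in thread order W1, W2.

counter=5 r=(3,4) succ=(1,1) retry=(0,1)

(re-executing from step 2 with the substitution; state before step 2: counter=3 r=(3,0) succ=(0,0) retry=(0,0))
step 2 (W1 LOAD): counter=3 r=(3,0) succ=(0,0) retry=(0,0)
step 3 (W2 CAS): counter=3 r=(3,0) succ=(0,0) retry=(0,1)
step 4 (W1 CAS): counter=4 r=(3,0) succ=(1,0) retry=(0,1)
step 5 (W2 LOAD): counter=4 r=(3,4) succ=(1,0) retry=(0,1)
step 6 (W2 CAS): counter=5 r=(3,4) succ=(1,1) retry=(0,1)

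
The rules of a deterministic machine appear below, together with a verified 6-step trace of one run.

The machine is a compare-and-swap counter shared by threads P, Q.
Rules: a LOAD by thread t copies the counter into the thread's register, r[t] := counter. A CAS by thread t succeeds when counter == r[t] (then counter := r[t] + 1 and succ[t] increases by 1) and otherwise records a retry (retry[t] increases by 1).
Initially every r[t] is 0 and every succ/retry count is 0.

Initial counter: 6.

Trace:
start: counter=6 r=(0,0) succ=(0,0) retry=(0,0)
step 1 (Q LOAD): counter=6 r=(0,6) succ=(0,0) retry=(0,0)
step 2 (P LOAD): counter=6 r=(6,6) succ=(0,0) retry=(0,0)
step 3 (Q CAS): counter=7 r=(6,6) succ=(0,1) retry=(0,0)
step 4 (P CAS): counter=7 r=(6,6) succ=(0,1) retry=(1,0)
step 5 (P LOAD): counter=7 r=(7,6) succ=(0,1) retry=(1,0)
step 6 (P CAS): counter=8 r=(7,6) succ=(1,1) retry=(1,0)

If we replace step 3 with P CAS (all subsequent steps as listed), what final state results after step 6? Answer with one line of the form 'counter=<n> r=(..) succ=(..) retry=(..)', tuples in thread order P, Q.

counter=8 r=(7,6) succ=(2,0) retry=(1,0)

(re-executing from step 3 with the substitution; state before step 3: counter=6 r=(6,6) succ=(0,0) retry=(0,0))
step 3 (P CAS): counter=7 r=(6,6) succ=(1,0) retry=(0,0)
step 4 (P CAS): counter=7 r=(6,6) succ=(1,0) retry=(1,0)
step 5 (P LOAD): counter=7 r=(7,6) succ=(1,0) retry=(1,0)
step 6 (P CAS): counter=8 r=(7,6) succ=(2,0) retry=(1,0)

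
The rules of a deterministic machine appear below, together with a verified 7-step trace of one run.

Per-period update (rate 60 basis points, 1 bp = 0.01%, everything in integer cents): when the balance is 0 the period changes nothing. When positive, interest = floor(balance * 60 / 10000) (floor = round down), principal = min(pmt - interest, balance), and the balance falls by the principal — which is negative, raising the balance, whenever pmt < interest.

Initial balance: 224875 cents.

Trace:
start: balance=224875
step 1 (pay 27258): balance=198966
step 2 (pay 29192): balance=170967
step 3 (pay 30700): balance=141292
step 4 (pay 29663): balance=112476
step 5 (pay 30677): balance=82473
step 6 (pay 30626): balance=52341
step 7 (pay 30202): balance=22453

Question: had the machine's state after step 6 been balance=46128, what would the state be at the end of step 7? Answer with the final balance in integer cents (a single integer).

16202

state after step 6 := balance=46128
step 7 (pay 30202): balance=16202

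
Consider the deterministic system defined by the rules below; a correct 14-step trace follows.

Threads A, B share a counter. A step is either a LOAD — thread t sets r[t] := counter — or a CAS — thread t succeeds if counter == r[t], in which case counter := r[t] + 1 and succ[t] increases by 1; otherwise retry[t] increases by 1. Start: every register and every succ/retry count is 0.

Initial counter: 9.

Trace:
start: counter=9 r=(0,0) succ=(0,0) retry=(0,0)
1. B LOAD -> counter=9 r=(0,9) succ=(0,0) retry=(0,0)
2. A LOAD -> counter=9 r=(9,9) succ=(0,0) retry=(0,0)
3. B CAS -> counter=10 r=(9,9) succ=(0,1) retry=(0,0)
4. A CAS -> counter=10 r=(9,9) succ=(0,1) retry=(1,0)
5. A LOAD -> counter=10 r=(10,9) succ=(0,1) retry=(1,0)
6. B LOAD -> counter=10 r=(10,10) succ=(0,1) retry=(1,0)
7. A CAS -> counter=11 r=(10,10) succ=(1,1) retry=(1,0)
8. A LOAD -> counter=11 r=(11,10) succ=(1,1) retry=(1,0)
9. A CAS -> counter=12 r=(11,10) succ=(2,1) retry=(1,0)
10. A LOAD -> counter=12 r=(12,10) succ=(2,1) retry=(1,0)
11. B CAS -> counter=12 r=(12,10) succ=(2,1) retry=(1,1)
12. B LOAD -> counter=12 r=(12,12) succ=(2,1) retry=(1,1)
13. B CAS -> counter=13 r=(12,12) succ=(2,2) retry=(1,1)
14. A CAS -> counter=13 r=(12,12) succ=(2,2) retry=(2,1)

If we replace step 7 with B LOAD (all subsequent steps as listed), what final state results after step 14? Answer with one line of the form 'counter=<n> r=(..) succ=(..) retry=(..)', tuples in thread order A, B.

counter=12 r=(11,11) succ=(1,2) retry=(2,1)

(re-executing from step 7 with the substitution; state before step 7: counter=10 r=(10,10) succ=(0,1) retry=(1,0))
7. B LOAD -> counter=10 r=(10,10) succ=(0,1) retry=(1,0)
8. A LOAD -> counter=10 r=(10,10) succ=(0,1) retry=(1,0)
9. A CAS -> counter=11 r=(10,10) succ=(1,1) retry=(1,0)
10. A LOAD -> counter=11 r=(11,10) succ=(1,1) retry=(1,0)
11. B CAS -> counter=11 r=(11,10) succ=(1,1) retry=(1,1)
12. B LOAD -> counter=11 r=(11,11) succ=(1,1) retry=(1,1)
13. B CAS -> counter=12 r=(11,11) succ=(1,2) retry=(1,1)
14. A CAS -> counter=12 r=(11,11) succ=(1,2) retry=(2,1)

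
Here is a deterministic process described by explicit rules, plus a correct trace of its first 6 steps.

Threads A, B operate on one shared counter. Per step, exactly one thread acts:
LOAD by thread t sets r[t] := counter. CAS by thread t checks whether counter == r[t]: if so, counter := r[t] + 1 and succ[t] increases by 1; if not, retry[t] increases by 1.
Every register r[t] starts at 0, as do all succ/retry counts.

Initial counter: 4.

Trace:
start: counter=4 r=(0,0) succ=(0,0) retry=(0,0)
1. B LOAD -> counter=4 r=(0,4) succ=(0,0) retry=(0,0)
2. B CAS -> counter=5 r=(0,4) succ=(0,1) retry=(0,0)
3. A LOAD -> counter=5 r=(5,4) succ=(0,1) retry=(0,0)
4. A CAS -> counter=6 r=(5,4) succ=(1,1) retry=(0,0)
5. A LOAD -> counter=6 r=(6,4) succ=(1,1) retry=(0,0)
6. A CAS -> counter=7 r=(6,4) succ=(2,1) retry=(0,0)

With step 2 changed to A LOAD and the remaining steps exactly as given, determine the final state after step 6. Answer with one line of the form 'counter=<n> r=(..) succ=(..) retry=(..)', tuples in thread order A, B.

counter=6 r=(5,4) succ=(2,0) retry=(0,0)

(re-executing from step 2 with the substitution; state before step 2: counter=4 r=(0,4) succ=(0,0) retry=(0,0))
2. A LOAD -> counter=4 r=(4,4) succ=(0,0) retry=(0,0)
3. A LOAD -> counter=4 r=(4,4) succ=(0,0) retry=(0,0)
4. A CAS -> counter=5 r=(4,4) succ=(1,0) retry=(0,0)
5. A LOAD -> counter=5 r=(5,4) succ=(1,0) retry=(0,0)
6. A CAS -> counter=6 r=(5,4) succ=(2,0) retry=(0,0)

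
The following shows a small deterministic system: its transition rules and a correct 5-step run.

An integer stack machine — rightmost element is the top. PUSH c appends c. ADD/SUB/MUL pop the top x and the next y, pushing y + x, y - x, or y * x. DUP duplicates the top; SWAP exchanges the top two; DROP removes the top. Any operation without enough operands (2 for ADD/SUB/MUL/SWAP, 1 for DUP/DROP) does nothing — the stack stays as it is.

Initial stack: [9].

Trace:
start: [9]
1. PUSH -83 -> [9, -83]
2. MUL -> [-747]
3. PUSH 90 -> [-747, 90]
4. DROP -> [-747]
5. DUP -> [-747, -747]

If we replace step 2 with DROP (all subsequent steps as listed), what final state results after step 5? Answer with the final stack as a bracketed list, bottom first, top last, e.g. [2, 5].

[9, 9]

(re-executing from step 2 with the substitution; state before step 2: [9, -83])
2. DROP -> [9]
3. PUSH 90 -> [9, 90]
4. DROP -> [9]
5. DUP -> [9, 9]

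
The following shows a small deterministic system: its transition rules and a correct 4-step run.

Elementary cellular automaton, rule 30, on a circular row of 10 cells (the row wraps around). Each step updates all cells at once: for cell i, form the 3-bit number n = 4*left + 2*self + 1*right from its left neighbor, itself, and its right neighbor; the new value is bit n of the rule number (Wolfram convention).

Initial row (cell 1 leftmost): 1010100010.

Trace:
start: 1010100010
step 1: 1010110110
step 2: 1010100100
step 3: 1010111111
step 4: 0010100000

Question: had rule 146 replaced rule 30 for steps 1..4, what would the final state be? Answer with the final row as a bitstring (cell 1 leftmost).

1010000000

(re-executing steps 1..4 under rule 146; state before step 1: 1010100010)
step 1: 0000010100
step 2: 0000100010
step 3: 0001010101
step 4: 1010000000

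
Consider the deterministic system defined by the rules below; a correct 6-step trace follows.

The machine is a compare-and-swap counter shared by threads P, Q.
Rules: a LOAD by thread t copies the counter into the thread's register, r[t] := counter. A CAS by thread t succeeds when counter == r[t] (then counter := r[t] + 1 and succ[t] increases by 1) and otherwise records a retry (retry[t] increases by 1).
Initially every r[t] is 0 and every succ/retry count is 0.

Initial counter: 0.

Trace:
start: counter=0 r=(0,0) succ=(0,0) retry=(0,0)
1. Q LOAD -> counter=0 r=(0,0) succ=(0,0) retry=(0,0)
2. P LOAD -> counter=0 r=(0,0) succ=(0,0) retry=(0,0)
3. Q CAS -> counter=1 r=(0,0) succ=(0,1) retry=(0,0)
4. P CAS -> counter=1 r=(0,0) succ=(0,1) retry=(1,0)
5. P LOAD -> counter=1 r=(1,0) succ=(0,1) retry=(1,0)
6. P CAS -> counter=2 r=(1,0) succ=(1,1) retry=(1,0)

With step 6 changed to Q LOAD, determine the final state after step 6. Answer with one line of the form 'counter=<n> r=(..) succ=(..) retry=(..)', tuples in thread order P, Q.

(re-executing from step 6 with the substitution; state before step 6: counter=1 r=(1,0) succ=(0,1) retry=(1,0))
6. Q LOAD -> counter=1 r=(1,1) succ=(0,1) retry=(1,0)

counter=1 r=(1,1) succ=(0,1) retry=(1,0)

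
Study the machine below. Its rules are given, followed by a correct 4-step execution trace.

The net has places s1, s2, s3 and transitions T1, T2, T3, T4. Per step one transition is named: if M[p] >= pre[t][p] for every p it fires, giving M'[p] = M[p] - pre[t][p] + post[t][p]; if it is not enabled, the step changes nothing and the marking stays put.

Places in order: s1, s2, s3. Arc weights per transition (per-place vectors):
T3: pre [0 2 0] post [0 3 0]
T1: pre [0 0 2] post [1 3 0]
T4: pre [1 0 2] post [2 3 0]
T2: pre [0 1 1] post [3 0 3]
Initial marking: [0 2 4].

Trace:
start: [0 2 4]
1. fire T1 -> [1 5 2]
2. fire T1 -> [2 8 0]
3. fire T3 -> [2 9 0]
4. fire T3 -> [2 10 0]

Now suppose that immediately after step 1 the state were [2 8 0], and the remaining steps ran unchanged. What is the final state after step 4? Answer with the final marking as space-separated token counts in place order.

2 10 0

state after step 1 := [2 8 0]
2. fire T1 -> [2 8 0]
3. fire T3 -> [2 9 0]
4. fire T3 -> [2 10 0]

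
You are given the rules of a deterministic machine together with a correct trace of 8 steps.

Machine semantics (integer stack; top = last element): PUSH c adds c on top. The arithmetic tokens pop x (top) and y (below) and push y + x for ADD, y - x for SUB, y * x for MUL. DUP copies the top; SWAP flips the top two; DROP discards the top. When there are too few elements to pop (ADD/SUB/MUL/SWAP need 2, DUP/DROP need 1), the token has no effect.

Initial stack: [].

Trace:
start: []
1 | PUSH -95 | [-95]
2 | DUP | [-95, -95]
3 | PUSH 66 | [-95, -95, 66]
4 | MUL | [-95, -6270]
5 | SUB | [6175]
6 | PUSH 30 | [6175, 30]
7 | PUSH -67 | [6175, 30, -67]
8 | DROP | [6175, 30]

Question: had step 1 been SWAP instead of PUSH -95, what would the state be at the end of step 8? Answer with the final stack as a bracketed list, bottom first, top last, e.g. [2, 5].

(re-executing from step 1 with the substitution; state before step 1: [])
1 | SWAP | []
2 | DUP | []
3 | PUSH 66 | [66]
4 | MUL | [66]
5 | SUB | [66]
6 | PUSH 30 | [66, 30]
7 | PUSH -67 | [66, 30, -67]
8 | DROP | [66, 30]

[66, 30]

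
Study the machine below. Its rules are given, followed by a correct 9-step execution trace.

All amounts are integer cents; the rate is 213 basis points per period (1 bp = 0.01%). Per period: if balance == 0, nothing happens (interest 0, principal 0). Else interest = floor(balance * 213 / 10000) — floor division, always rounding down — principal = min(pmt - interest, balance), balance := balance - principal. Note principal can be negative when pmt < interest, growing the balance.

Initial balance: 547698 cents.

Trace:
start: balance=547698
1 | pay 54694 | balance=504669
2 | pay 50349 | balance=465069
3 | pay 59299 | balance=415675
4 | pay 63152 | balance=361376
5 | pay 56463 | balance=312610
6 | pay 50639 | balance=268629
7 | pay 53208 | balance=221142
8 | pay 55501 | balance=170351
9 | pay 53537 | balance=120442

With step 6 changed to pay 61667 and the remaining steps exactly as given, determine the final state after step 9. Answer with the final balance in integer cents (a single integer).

(re-executing from step 6 with the substitution; state before step 6: balance=312610)
6 | pay 61667 | balance=257601
7 | pay 53208 | balance=209879
8 | pay 55501 | balance=158848
9 | pay 53537 | balance=108694

108694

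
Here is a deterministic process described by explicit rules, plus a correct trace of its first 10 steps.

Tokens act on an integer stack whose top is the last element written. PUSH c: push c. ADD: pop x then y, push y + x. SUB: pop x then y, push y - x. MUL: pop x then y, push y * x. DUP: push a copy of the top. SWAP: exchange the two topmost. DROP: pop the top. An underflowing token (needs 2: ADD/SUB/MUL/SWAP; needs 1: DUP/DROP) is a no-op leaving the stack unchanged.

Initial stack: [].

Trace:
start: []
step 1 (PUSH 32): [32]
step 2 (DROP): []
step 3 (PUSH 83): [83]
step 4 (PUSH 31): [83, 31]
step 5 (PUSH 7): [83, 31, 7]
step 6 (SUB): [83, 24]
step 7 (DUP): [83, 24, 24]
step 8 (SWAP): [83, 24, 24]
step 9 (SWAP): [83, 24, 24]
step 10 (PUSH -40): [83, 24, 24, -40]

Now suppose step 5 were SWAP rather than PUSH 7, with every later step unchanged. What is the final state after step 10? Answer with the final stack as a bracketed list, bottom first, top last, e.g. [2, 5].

[-52, -52, -40]

(re-executing from step 5 with the substitution; state before step 5: [83, 31])
step 5 (SWAP): [31, 83]
step 6 (SUB): [-52]
step 7 (DUP): [-52, -52]
step 8 (SWAP): [-52, -52]
step 9 (SWAP): [-52, -52]
step 10 (PUSH -40): [-52, -52, -40]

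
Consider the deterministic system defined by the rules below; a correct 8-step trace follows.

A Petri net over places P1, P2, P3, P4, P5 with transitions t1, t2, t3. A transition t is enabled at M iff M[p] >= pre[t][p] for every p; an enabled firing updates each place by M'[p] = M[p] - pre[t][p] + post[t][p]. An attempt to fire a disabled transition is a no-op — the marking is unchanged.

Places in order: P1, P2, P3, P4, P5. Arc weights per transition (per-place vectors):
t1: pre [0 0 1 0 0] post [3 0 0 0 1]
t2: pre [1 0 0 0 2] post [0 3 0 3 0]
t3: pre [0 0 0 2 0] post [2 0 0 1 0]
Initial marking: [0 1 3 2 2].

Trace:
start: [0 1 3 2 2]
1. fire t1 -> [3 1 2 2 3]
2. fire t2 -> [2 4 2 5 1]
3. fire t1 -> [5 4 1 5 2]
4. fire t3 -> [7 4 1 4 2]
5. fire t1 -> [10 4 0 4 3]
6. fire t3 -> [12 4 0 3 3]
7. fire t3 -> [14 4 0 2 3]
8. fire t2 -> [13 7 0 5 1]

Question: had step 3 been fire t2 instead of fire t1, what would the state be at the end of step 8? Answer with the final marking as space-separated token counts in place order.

(re-executing from step 3 with the substitution; state before step 3: [2 4 2 5 1])
3. fire t2 -> [2 4 2 5 1]
4. fire t3 -> [4 4 2 4 1]
5. fire t1 -> [7 4 1 4 2]
6. fire t3 -> [9 4 1 3 2]
7. fire t3 -> [11 4 1 2 2]
8. fire t2 -> [10 7 1 5 0]

10 7 1 5 0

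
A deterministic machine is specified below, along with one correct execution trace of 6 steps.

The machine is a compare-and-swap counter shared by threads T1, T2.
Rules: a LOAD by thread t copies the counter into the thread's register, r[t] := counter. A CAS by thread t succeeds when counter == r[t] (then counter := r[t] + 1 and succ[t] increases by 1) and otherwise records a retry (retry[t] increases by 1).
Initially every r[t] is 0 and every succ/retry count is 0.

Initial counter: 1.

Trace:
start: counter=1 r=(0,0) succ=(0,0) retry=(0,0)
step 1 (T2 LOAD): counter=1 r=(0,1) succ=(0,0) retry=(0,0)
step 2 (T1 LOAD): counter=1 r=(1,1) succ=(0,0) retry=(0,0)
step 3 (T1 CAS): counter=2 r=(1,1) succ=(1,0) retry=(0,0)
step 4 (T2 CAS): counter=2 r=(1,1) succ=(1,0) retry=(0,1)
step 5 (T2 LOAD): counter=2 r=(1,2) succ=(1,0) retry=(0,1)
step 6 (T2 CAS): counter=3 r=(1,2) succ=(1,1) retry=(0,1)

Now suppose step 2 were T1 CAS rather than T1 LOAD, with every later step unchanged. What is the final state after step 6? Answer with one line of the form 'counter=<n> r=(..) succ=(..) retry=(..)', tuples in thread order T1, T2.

(re-executing from step 2 with the substitution; state before step 2: counter=1 r=(0,1) succ=(0,0) retry=(0,0))
step 2 (T1 CAS): counter=1 r=(0,1) succ=(0,0) retry=(1,0)
step 3 (T1 CAS): counter=1 r=(0,1) succ=(0,0) retry=(2,0)
step 4 (T2 CAS): counter=2 r=(0,1) succ=(0,1) retry=(2,0)
step 5 (T2 LOAD): counter=2 r=(0,2) succ=(0,1) retry=(2,0)
step 6 (T2 CAS): counter=3 r=(0,2) succ=(0,2) retry=(2,0)

counter=3 r=(0,2) succ=(0,2) retry=(2,0)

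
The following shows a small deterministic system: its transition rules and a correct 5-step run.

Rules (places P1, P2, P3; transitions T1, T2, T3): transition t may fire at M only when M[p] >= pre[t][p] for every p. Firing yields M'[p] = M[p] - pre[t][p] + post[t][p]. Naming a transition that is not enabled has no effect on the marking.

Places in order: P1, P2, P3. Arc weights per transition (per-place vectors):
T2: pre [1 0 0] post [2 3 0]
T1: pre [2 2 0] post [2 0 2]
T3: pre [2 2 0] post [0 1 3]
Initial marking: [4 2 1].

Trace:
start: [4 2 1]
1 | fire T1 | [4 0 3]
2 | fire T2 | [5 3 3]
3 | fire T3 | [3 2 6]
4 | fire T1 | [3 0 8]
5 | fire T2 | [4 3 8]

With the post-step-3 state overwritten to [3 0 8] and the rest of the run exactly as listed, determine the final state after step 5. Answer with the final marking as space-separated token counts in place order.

4 3 8

state after step 3 := [3 0 8]
4 | fire T1 | [3 0 8]
5 | fire T2 | [4 3 8]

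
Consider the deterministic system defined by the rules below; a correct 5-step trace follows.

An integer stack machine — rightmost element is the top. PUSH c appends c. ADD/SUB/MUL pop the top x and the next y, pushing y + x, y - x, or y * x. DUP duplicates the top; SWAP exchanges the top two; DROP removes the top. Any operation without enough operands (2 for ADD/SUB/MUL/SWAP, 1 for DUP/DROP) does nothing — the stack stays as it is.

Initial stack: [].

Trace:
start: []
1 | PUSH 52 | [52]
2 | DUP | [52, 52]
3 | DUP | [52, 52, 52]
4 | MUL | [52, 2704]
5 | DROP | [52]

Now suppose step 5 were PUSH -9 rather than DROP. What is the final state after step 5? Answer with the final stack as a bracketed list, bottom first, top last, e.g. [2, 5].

[52, 2704, -9]

(re-executing from step 5 with the substitution; state before step 5: [52, 2704])
5 | PUSH -9 | [52, 2704, -9]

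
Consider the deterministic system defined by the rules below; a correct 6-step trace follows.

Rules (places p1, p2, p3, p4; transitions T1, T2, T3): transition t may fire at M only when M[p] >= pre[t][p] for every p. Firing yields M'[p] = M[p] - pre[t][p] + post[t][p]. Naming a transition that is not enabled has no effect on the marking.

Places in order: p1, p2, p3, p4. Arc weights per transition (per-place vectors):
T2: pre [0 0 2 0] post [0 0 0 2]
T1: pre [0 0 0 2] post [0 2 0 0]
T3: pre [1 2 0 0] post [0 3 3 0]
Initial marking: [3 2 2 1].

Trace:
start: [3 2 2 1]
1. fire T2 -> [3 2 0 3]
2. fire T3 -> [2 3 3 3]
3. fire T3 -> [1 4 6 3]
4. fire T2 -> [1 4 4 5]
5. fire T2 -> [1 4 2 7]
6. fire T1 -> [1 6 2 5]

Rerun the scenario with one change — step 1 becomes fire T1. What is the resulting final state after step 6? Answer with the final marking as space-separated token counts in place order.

1 6 4 3

(re-executing from step 1 with the substitution; state before step 1: [3 2 2 1])
1. fire T1 -> [3 2 2 1]
2. fire T3 -> [2 3 5 1]
3. fire T3 -> [1 4 8 1]
4. fire T2 -> [1 4 6 3]
5. fire T2 -> [1 4 4 5]
6. fire T1 -> [1 6 4 3]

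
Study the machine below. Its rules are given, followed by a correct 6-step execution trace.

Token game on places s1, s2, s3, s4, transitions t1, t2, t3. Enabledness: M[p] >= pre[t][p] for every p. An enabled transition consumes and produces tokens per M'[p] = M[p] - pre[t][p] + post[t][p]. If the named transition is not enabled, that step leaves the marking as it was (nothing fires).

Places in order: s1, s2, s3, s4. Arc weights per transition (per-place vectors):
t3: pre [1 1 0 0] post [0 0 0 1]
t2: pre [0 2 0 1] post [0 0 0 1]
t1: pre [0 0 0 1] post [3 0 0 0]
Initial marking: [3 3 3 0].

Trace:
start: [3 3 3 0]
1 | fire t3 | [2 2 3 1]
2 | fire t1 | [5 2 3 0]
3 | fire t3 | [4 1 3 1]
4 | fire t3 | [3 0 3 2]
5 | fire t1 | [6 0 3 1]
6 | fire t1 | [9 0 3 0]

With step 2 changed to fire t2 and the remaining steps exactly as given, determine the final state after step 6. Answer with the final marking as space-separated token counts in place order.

(re-executing from step 2 with the substitution; state before step 2: [2 2 3 1])
2 | fire t2 | [2 0 3 1]
3 | fire t3 | [2 0 3 1]
4 | fire t3 | [2 0 3 1]
5 | fire t1 | [5 0 3 0]
6 | fire t1 | [5 0 3 0]

5 0 3 0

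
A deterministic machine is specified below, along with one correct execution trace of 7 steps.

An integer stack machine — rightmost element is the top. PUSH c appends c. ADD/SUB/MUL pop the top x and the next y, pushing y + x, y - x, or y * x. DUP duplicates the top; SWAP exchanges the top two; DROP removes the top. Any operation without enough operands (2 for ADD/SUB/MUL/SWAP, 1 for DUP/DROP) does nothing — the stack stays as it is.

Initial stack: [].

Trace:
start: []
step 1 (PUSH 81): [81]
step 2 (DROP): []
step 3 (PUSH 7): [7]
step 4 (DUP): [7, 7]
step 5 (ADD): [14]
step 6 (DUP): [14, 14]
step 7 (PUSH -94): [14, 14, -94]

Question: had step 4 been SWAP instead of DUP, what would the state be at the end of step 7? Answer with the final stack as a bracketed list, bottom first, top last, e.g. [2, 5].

[7, 7, -94]

(re-executing from step 4 with the substitution; state before step 4: [7])
step 4 (SWAP): [7]
step 5 (ADD): [7]
step 6 (DUP): [7, 7]
step 7 (PUSH -94): [7, 7, -94]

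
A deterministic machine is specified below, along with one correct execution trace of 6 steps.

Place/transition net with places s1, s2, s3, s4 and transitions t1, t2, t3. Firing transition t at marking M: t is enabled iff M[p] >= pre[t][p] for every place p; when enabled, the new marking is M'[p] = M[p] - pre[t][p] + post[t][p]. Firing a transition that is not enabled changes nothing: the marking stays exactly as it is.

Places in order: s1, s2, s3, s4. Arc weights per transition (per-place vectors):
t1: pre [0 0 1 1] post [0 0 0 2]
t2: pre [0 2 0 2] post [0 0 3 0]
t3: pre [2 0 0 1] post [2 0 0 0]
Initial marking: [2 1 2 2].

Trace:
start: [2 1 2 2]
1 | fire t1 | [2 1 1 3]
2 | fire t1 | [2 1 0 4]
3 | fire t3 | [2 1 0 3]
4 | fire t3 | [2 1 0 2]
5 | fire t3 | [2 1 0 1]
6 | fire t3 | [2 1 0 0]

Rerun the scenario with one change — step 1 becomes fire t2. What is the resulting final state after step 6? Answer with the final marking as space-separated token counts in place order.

(re-executing from step 1 with the substitution; state before step 1: [2 1 2 2])
1 | fire t2 | [2 1 2 2]
2 | fire t1 | [2 1 1 3]
3 | fire t3 | [2 1 1 2]
4 | fire t3 | [2 1 1 1]
5 | fire t3 | [2 1 1 0]
6 | fire t3 | [2 1 1 0]

2 1 1 0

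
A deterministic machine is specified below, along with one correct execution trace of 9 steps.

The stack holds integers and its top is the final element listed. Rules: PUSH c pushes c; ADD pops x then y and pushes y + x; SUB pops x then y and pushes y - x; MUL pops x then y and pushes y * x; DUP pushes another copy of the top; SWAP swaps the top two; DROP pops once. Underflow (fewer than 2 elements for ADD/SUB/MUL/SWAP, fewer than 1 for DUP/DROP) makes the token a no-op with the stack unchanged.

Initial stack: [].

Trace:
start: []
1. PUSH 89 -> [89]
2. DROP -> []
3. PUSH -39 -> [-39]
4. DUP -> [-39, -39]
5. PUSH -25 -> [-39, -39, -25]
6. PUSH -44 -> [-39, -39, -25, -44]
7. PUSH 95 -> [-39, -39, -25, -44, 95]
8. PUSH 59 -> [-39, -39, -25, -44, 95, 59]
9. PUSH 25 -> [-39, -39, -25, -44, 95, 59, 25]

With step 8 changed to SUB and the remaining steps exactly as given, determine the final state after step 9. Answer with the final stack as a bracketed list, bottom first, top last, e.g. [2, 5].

(re-executing from step 8 with the substitution; state before step 8: [-39, -39, -25, -44, 95])
8. SUB -> [-39, -39, -25, -139]
9. PUSH 25 -> [-39, -39, -25, -139, 25]

[-39, -39, -25, -139, 25]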